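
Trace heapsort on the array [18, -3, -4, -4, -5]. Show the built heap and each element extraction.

Build heap: [18, -3, -4, -4, -5]
Extract 18: [-3, -4, -4, -5, 18]
Extract -3: [-4, -5, -4, -3, 18]
Extract -4: [-4, -5, -4, -3, 18]
Extract -4: [-5, -4, -4, -3, 18]


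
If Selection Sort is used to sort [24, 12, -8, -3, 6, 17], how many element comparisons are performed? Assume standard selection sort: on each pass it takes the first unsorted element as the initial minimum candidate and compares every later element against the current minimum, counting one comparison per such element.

Pass 1: scan indices 1..5 for the minimum = 5 comparison(s); min is -8, place at index 0 -> [-8, 12, 24, -3, 6, 17]
Pass 2: scan indices 2..5 for the minimum = 4 comparison(s); min is -3, place at index 1 -> [-8, -3, 24, 12, 6, 17]
Pass 3: scan indices 3..5 for the minimum = 3 comparison(s); min is 6, place at index 2 -> [-8, -3, 6, 12, 24, 17]
Pass 4: scan indices 4..5 for the minimum = 2 comparison(s); min is 12, place at index 3 -> [-8, -3, 6, 12, 24, 17]
Pass 5: scan indices 5..5 for the minimum = 1 comparison(s); min is 17, place at index 4 -> [-8, -3, 6, 12, 17, 24]
Selection sort always scans the whole unsorted suffix, so the count is (n-1) + (n-2) + ... + 1 = n(n-1)/2 = 6*5/2 = 15 regardless of the input order.
Total comparisons: 5 + 4 + 3 + 2 + 1 = 15


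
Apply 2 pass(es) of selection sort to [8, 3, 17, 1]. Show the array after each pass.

Pass 1: Select minimum 1 at index 3, swap -> [1, 3, 17, 8]
Pass 2: Select minimum 3 at index 1, swap -> [1, 3, 17, 8]


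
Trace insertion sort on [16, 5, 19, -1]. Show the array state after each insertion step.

First element 16 is already 'sorted'
Insert 5: shifted 1 elements -> [5, 16, 19, -1]
Insert 19: shifted 0 elements -> [5, 16, 19, -1]
Insert -1: shifted 3 elements -> [-1, 5, 16, 19]


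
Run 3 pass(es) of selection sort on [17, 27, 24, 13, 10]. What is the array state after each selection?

Pass 1: Select minimum 10 at index 4, swap -> [10, 27, 24, 13, 17]
Pass 2: Select minimum 13 at index 3, swap -> [10, 13, 24, 27, 17]
Pass 3: Select minimum 17 at index 4, swap -> [10, 13, 17, 27, 24]


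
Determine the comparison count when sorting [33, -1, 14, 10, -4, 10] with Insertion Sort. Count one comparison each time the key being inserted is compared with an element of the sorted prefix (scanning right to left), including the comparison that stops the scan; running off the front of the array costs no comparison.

Insert -1: 33 > -1 (shift), reached front = 1 comparison(s) -> [-1, 33, 14, 10, -4, 10]
Insert 14: 33 > 14 (shift), -1 <= 14 (stop) = 2 comparison(s) -> [-1, 14, 33, 10, -4, 10]
Insert 10: 33 > 10 (shift), 14 > 10 (shift), -1 <= 10 (stop) = 3 comparison(s) -> [-1, 10, 14, 33, -4, 10]
Insert -4: 33 > -4 (shift), 14 > -4 (shift), 10 > -4 (shift), -1 > -4 (shift), reached front = 4 comparison(s) -> [-4, -1, 10, 14, 33, 10]
Insert 10: 33 > 10 (shift), 14 > 10 (shift), 10 <= 10 (stop) = 3 comparison(s) -> [-4, -1, 10, 10, 14, 33]
Total comparisons: 1 + 2 + 3 + 4 + 3 = 13


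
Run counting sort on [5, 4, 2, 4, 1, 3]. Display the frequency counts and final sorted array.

Count array: [0, 1, 1, 1, 2, 1]
(count[i] = number of elements equal to i)
Cumulative count: [0, 1, 2, 3, 5, 6]
Sorted: [1, 2, 3, 4, 4, 5]


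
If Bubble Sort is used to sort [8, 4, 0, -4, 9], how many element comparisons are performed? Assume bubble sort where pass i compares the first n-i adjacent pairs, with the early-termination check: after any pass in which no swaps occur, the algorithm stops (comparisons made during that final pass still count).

Pass 1: compare adjacent pairs (0,1)..(3,4) = 4 comparison(s), 3 swap(s) -> [4, 0, -4, 8, 9]
Pass 2: compare adjacent pairs (0,1)..(2,3) = 3 comparison(s), 2 swap(s) -> [0, -4, 4, 8, 9]
Pass 3: compare adjacent pairs (0,1)..(1,2) = 2 comparison(s), 1 swap(s) -> [-4, 0, 4, 8, 9]
Pass 4: compare adjacent pairs (0,1)..(0,1) = 1 comparison(s), 0 swap(s) -> [-4, 0, 4, 8, 9]
No swaps in this pass, so bubble sort stops here.
Total comparisons: 4 + 3 + 2 + 1 = 10


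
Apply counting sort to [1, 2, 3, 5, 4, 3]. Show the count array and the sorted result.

Count array: [0, 1, 1, 2, 1, 1]
(count[i] = number of elements equal to i)
Cumulative count: [0, 1, 2, 4, 5, 6]
Sorted: [1, 2, 3, 3, 4, 5]


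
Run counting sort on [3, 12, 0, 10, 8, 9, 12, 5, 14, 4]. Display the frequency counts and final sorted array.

Count array: [1, 0, 0, 1, 1, 1, 0, 0, 1, 1, 1, 0, 2, 0, 1]
(count[i] = number of elements equal to i)
Cumulative count: [1, 1, 1, 2, 3, 4, 4, 4, 5, 6, 7, 7, 9, 9, 10]
Sorted: [0, 3, 4, 5, 8, 9, 10, 12, 12, 14]


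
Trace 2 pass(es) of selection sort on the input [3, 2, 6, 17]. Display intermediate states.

Pass 1: Select minimum 2 at index 1, swap -> [2, 3, 6, 17]
Pass 2: Select minimum 3 at index 1, swap -> [2, 3, 6, 17]


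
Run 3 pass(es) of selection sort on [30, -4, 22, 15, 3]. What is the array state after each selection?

Pass 1: Select minimum -4 at index 1, swap -> [-4, 30, 22, 15, 3]
Pass 2: Select minimum 3 at index 4, swap -> [-4, 3, 22, 15, 30]
Pass 3: Select minimum 15 at index 3, swap -> [-4, 3, 15, 22, 30]


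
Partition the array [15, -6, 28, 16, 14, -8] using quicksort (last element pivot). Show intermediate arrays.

Partition 1: pivot=-8 at index 0 -> [-8, -6, 28, 16, 14, 15]
Partition 2: pivot=15 at index 3 -> [-8, -6, 14, 15, 28, 16]
Partition 3: pivot=14 at index 2 -> [-8, -6, 14, 15, 28, 16]
Partition 4: pivot=16 at index 4 -> [-8, -6, 14, 15, 16, 28]


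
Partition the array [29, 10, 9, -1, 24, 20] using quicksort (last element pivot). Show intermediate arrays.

Partition 1: pivot=20 at index 3 -> [10, 9, -1, 20, 24, 29]
Partition 2: pivot=-1 at index 0 -> [-1, 9, 10, 20, 24, 29]
Partition 3: pivot=10 at index 2 -> [-1, 9, 10, 20, 24, 29]
Partition 4: pivot=29 at index 5 -> [-1, 9, 10, 20, 24, 29]


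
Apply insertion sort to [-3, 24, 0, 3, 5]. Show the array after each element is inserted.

First element -3 is already 'sorted'
Insert 24: shifted 0 elements -> [-3, 24, 0, 3, 5]
Insert 0: shifted 1 elements -> [-3, 0, 24, 3, 5]
Insert 3: shifted 1 elements -> [-3, 0, 3, 24, 5]
Insert 5: shifted 1 elements -> [-3, 0, 3, 5, 24]


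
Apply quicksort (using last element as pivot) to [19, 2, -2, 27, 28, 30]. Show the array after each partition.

Partition 1: pivot=30 at index 5 -> [19, 2, -2, 27, 28, 30]
Partition 2: pivot=28 at index 4 -> [19, 2, -2, 27, 28, 30]
Partition 3: pivot=27 at index 3 -> [19, 2, -2, 27, 28, 30]
Partition 4: pivot=-2 at index 0 -> [-2, 2, 19, 27, 28, 30]
Partition 5: pivot=19 at index 2 -> [-2, 2, 19, 27, 28, 30]


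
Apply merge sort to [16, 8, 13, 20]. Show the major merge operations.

Divide and conquer:
  Merge [16] + [8] -> [8, 16]
  Merge [13] + [20] -> [13, 20]
  Merge [8, 16] + [13, 20] -> [8, 13, 16, 20]


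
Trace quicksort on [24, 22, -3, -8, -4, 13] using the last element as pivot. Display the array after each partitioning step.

Partition 1: pivot=13 at index 3 -> [-3, -8, -4, 13, 24, 22]
Partition 2: pivot=-4 at index 1 -> [-8, -4, -3, 13, 24, 22]
Partition 3: pivot=22 at index 4 -> [-8, -4, -3, 13, 22, 24]


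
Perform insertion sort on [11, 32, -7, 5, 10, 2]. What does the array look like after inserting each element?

First element 11 is already 'sorted'
Insert 32: shifted 0 elements -> [11, 32, -7, 5, 10, 2]
Insert -7: shifted 2 elements -> [-7, 11, 32, 5, 10, 2]
Insert 5: shifted 2 elements -> [-7, 5, 11, 32, 10, 2]
Insert 10: shifted 2 elements -> [-7, 5, 10, 11, 32, 2]
Insert 2: shifted 4 elements -> [-7, 2, 5, 10, 11, 32]


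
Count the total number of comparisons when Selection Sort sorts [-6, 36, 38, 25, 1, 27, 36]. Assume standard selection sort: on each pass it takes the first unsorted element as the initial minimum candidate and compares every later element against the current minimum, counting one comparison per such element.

Pass 1: scan indices 1..6 for the minimum = 6 comparison(s); min is -6, place at index 0 -> [-6, 36, 38, 25, 1, 27, 36]
Pass 2: scan indices 2..6 for the minimum = 5 comparison(s); min is 1, place at index 1 -> [-6, 1, 38, 25, 36, 27, 36]
Pass 3: scan indices 3..6 for the minimum = 4 comparison(s); min is 25, place at index 2 -> [-6, 1, 25, 38, 36, 27, 36]
Pass 4: scan indices 4..6 for the minimum = 3 comparison(s); min is 27, place at index 3 -> [-6, 1, 25, 27, 36, 38, 36]
Pass 5: scan indices 5..6 for the minimum = 2 comparison(s); min is 36, place at index 4 -> [-6, 1, 25, 27, 36, 38, 36]
Pass 6: scan indices 6..6 for the minimum = 1 comparison(s); min is 36, place at index 5 -> [-6, 1, 25, 27, 36, 36, 38]
Selection sort always scans the whole unsorted suffix, so the count is (n-1) + (n-2) + ... + 1 = n(n-1)/2 = 7*6/2 = 21 regardless of the input order.
Total comparisons: 6 + 5 + 4 + 3 + 2 + 1 = 21


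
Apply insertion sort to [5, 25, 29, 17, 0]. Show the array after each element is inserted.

First element 5 is already 'sorted'
Insert 25: shifted 0 elements -> [5, 25, 29, 17, 0]
Insert 29: shifted 0 elements -> [5, 25, 29, 17, 0]
Insert 17: shifted 2 elements -> [5, 17, 25, 29, 0]
Insert 0: shifted 4 elements -> [0, 5, 17, 25, 29]


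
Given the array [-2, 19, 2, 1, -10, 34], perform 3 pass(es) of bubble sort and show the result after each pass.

After pass 1: [-2, 2, 1, -10, 19, 34] (3 swaps)
After pass 2: [-2, 1, -10, 2, 19, 34] (2 swaps)
After pass 3: [-2, -10, 1, 2, 19, 34] (1 swaps)
Total swaps: 6


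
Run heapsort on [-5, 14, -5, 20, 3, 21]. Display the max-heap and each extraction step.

Build heap: [21, 20, -5, 14, 3, -5]
Extract 21: [20, 14, -5, -5, 3, 21]
Extract 20: [14, 3, -5, -5, 20, 21]
Extract 14: [3, -5, -5, 14, 20, 21]
Extract 3: [-5, -5, 3, 14, 20, 21]
Extract -5: [-5, -5, 3, 14, 20, 21]


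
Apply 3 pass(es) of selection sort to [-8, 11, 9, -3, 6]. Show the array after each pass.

Pass 1: Select minimum -8 at index 0, swap -> [-8, 11, 9, -3, 6]
Pass 2: Select minimum -3 at index 3, swap -> [-8, -3, 9, 11, 6]
Pass 3: Select minimum 6 at index 4, swap -> [-8, -3, 6, 11, 9]


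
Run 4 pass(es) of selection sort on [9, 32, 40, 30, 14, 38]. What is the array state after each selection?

Pass 1: Select minimum 9 at index 0, swap -> [9, 32, 40, 30, 14, 38]
Pass 2: Select minimum 14 at index 4, swap -> [9, 14, 40, 30, 32, 38]
Pass 3: Select minimum 30 at index 3, swap -> [9, 14, 30, 40, 32, 38]
Pass 4: Select minimum 32 at index 4, swap -> [9, 14, 30, 32, 40, 38]


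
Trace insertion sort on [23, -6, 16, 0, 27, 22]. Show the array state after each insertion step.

First element 23 is already 'sorted'
Insert -6: shifted 1 elements -> [-6, 23, 16, 0, 27, 22]
Insert 16: shifted 1 elements -> [-6, 16, 23, 0, 27, 22]
Insert 0: shifted 2 elements -> [-6, 0, 16, 23, 27, 22]
Insert 27: shifted 0 elements -> [-6, 0, 16, 23, 27, 22]
Insert 22: shifted 2 elements -> [-6, 0, 16, 22, 23, 27]


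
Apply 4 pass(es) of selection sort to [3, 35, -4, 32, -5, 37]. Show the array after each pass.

Pass 1: Select minimum -5 at index 4, swap -> [-5, 35, -4, 32, 3, 37]
Pass 2: Select minimum -4 at index 2, swap -> [-5, -4, 35, 32, 3, 37]
Pass 3: Select minimum 3 at index 4, swap -> [-5, -4, 3, 32, 35, 37]
Pass 4: Select minimum 32 at index 3, swap -> [-5, -4, 3, 32, 35, 37]


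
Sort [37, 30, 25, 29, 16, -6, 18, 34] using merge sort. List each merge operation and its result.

Divide and conquer:
  Merge [37] + [30] -> [30, 37]
  Merge [25] + [29] -> [25, 29]
  Merge [30, 37] + [25, 29] -> [25, 29, 30, 37]
  Merge [16] + [-6] -> [-6, 16]
  Merge [18] + [34] -> [18, 34]
  Merge [-6, 16] + [18, 34] -> [-6, 16, 18, 34]
  Merge [25, 29, 30, 37] + [-6, 16, 18, 34] -> [-6, 16, 18, 25, 29, 30, 34, 37]


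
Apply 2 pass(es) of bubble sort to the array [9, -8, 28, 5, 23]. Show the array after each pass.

After pass 1: [-8, 9, 5, 23, 28] (3 swaps)
After pass 2: [-8, 5, 9, 23, 28] (1 swaps)
Total swaps: 4


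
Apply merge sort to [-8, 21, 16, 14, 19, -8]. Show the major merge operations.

Divide and conquer:
  Merge [21] + [16] -> [16, 21]
  Merge [-8] + [16, 21] -> [-8, 16, 21]
  Merge [19] + [-8] -> [-8, 19]
  Merge [14] + [-8, 19] -> [-8, 14, 19]
  Merge [-8, 16, 21] + [-8, 14, 19] -> [-8, -8, 14, 16, 19, 21]


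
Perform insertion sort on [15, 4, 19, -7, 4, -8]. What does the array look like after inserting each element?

First element 15 is already 'sorted'
Insert 4: shifted 1 elements -> [4, 15, 19, -7, 4, -8]
Insert 19: shifted 0 elements -> [4, 15, 19, -7, 4, -8]
Insert -7: shifted 3 elements -> [-7, 4, 15, 19, 4, -8]
Insert 4: shifted 2 elements -> [-7, 4, 4, 15, 19, -8]
Insert -8: shifted 5 elements -> [-8, -7, 4, 4, 15, 19]


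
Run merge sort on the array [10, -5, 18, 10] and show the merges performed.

Divide and conquer:
  Merge [10] + [-5] -> [-5, 10]
  Merge [18] + [10] -> [10, 18]
  Merge [-5, 10] + [10, 18] -> [-5, 10, 10, 18]


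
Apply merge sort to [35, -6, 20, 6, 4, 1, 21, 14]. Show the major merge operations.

Divide and conquer:
  Merge [35] + [-6] -> [-6, 35]
  Merge [20] + [6] -> [6, 20]
  Merge [-6, 35] + [6, 20] -> [-6, 6, 20, 35]
  Merge [4] + [1] -> [1, 4]
  Merge [21] + [14] -> [14, 21]
  Merge [1, 4] + [14, 21] -> [1, 4, 14, 21]
  Merge [-6, 6, 20, 35] + [1, 4, 14, 21] -> [-6, 1, 4, 6, 14, 20, 21, 35]


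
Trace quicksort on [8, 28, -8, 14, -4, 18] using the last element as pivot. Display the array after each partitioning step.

Partition 1: pivot=18 at index 4 -> [8, -8, 14, -4, 18, 28]
Partition 2: pivot=-4 at index 1 -> [-8, -4, 14, 8, 18, 28]
Partition 3: pivot=8 at index 2 -> [-8, -4, 8, 14, 18, 28]


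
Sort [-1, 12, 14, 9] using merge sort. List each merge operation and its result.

Divide and conquer:
  Merge [-1] + [12] -> [-1, 12]
  Merge [14] + [9] -> [9, 14]
  Merge [-1, 12] + [9, 14] -> [-1, 9, 12, 14]


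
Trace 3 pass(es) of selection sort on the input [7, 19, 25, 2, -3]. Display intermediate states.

Pass 1: Select minimum -3 at index 4, swap -> [-3, 19, 25, 2, 7]
Pass 2: Select minimum 2 at index 3, swap -> [-3, 2, 25, 19, 7]
Pass 3: Select minimum 7 at index 4, swap -> [-3, 2, 7, 19, 25]


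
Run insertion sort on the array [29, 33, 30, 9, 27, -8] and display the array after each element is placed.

First element 29 is already 'sorted'
Insert 33: shifted 0 elements -> [29, 33, 30, 9, 27, -8]
Insert 30: shifted 1 elements -> [29, 30, 33, 9, 27, -8]
Insert 9: shifted 3 elements -> [9, 29, 30, 33, 27, -8]
Insert 27: shifted 3 elements -> [9, 27, 29, 30, 33, -8]
Insert -8: shifted 5 elements -> [-8, 9, 27, 29, 30, 33]


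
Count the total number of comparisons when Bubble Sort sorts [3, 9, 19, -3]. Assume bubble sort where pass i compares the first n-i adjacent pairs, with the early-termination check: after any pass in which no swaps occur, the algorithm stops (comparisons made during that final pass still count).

Pass 1: compare adjacent pairs (0,1)..(2,3) = 3 comparison(s), 1 swap(s) -> [3, 9, -3, 19]
Pass 2: compare adjacent pairs (0,1)..(1,2) = 2 comparison(s), 1 swap(s) -> [3, -3, 9, 19]
Pass 3: compare adjacent pairs (0,1)..(0,1) = 1 comparison(s), 1 swap(s) -> [-3, 3, 9, 19]
Every pass made at least one swap, so all n-1 passes run.
Total comparisons: 3 + 2 + 1 = 6


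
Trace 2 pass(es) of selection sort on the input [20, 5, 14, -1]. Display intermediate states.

Pass 1: Select minimum -1 at index 3, swap -> [-1, 5, 14, 20]
Pass 2: Select minimum 5 at index 1, swap -> [-1, 5, 14, 20]


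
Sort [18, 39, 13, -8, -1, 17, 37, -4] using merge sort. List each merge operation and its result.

Divide and conquer:
  Merge [18] + [39] -> [18, 39]
  Merge [13] + [-8] -> [-8, 13]
  Merge [18, 39] + [-8, 13] -> [-8, 13, 18, 39]
  Merge [-1] + [17] -> [-1, 17]
  Merge [37] + [-4] -> [-4, 37]
  Merge [-1, 17] + [-4, 37] -> [-4, -1, 17, 37]
  Merge [-8, 13, 18, 39] + [-4, -1, 17, 37] -> [-8, -4, -1, 13, 17, 18, 37, 39]


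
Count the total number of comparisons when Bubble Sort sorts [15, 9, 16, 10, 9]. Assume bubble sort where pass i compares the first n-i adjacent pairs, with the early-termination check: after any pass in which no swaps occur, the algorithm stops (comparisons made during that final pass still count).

Pass 1: compare adjacent pairs (0,1)..(3,4) = 4 comparison(s), 3 swap(s) -> [9, 15, 10, 9, 16]
Pass 2: compare adjacent pairs (0,1)..(2,3) = 3 comparison(s), 2 swap(s) -> [9, 10, 9, 15, 16]
Pass 3: compare adjacent pairs (0,1)..(1,2) = 2 comparison(s), 1 swap(s) -> [9, 9, 10, 15, 16]
Pass 4: compare adjacent pairs (0,1)..(0,1) = 1 comparison(s), 0 swap(s) -> [9, 9, 10, 15, 16]
No swaps in this pass, so bubble sort stops here.
Total comparisons: 4 + 3 + 2 + 1 = 10


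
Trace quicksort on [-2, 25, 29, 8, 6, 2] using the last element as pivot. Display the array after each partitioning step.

Partition 1: pivot=2 at index 1 -> [-2, 2, 29, 8, 6, 25]
Partition 2: pivot=25 at index 4 -> [-2, 2, 8, 6, 25, 29]
Partition 3: pivot=6 at index 2 -> [-2, 2, 6, 8, 25, 29]


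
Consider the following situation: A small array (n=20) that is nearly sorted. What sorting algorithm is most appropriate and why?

Best choice: Insertion sort
Reason: Insertion sort is O(n) for nearly sorted arrays and has low overhead


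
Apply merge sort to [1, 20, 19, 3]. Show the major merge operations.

Divide and conquer:
  Merge [1] + [20] -> [1, 20]
  Merge [19] + [3] -> [3, 19]
  Merge [1, 20] + [3, 19] -> [1, 3, 19, 20]


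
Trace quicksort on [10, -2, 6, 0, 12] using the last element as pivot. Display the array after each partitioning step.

Partition 1: pivot=12 at index 4 -> [10, -2, 6, 0, 12]
Partition 2: pivot=0 at index 1 -> [-2, 0, 6, 10, 12]
Partition 3: pivot=10 at index 3 -> [-2, 0, 6, 10, 12]


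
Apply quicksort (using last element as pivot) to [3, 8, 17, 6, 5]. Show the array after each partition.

Partition 1: pivot=5 at index 1 -> [3, 5, 17, 6, 8]
Partition 2: pivot=8 at index 3 -> [3, 5, 6, 8, 17]


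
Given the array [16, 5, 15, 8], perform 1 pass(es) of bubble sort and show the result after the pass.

After pass 1: [5, 15, 8, 16] (3 swaps)
Total swaps: 3


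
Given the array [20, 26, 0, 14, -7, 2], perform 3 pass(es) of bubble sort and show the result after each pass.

After pass 1: [20, 0, 14, -7, 2, 26] (4 swaps)
After pass 2: [0, 14, -7, 2, 20, 26] (4 swaps)
After pass 3: [0, -7, 2, 14, 20, 26] (2 swaps)
Total swaps: 10


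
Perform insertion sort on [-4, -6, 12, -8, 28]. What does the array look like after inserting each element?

First element -4 is already 'sorted'
Insert -6: shifted 1 elements -> [-6, -4, 12, -8, 28]
Insert 12: shifted 0 elements -> [-6, -4, 12, -8, 28]
Insert -8: shifted 3 elements -> [-8, -6, -4, 12, 28]
Insert 28: shifted 0 elements -> [-8, -6, -4, 12, 28]


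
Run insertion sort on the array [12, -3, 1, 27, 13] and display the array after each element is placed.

First element 12 is already 'sorted'
Insert -3: shifted 1 elements -> [-3, 12, 1, 27, 13]
Insert 1: shifted 1 elements -> [-3, 1, 12, 27, 13]
Insert 27: shifted 0 elements -> [-3, 1, 12, 27, 13]
Insert 13: shifted 1 elements -> [-3, 1, 12, 13, 27]


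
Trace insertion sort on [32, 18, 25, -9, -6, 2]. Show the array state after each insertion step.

First element 32 is already 'sorted'
Insert 18: shifted 1 elements -> [18, 32, 25, -9, -6, 2]
Insert 25: shifted 1 elements -> [18, 25, 32, -9, -6, 2]
Insert -9: shifted 3 elements -> [-9, 18, 25, 32, -6, 2]
Insert -6: shifted 3 elements -> [-9, -6, 18, 25, 32, 2]
Insert 2: shifted 3 elements -> [-9, -6, 2, 18, 25, 32]


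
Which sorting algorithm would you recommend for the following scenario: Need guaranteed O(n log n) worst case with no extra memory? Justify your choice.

Best choice: Heapsort
Reason: Heapsort is O(n log n) worst case and sorts in-place; quicksort can degrade to O(n^2)


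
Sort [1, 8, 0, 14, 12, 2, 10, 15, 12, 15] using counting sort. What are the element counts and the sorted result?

Count array: [1, 1, 1, 0, 0, 0, 0, 0, 1, 0, 1, 0, 2, 0, 1, 2]
(count[i] = number of elements equal to i)
Cumulative count: [1, 2, 3, 3, 3, 3, 3, 3, 4, 4, 5, 5, 7, 7, 8, 10]
Sorted: [0, 1, 2, 8, 10, 12, 12, 14, 15, 15]


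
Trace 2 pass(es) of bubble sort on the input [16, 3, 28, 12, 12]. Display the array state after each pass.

After pass 1: [3, 16, 12, 12, 28] (3 swaps)
After pass 2: [3, 12, 12, 16, 28] (2 swaps)
Total swaps: 5


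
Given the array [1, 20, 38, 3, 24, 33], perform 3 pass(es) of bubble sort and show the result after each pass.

After pass 1: [1, 20, 3, 24, 33, 38] (3 swaps)
After pass 2: [1, 3, 20, 24, 33, 38] (1 swaps)
After pass 3: [1, 3, 20, 24, 33, 38] (0 swaps)
Total swaps: 4


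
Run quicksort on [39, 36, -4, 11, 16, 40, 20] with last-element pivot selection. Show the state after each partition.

Partition 1: pivot=20 at index 3 -> [-4, 11, 16, 20, 39, 40, 36]
Partition 2: pivot=16 at index 2 -> [-4, 11, 16, 20, 39, 40, 36]
Partition 3: pivot=11 at index 1 -> [-4, 11, 16, 20, 39, 40, 36]
Partition 4: pivot=36 at index 4 -> [-4, 11, 16, 20, 36, 40, 39]
Partition 5: pivot=39 at index 5 -> [-4, 11, 16, 20, 36, 39, 40]


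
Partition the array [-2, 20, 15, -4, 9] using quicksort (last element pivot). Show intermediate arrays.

Partition 1: pivot=9 at index 2 -> [-2, -4, 9, 20, 15]
Partition 2: pivot=-4 at index 0 -> [-4, -2, 9, 20, 15]
Partition 3: pivot=15 at index 3 -> [-4, -2, 9, 15, 20]


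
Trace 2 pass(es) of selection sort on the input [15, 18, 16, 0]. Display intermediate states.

Pass 1: Select minimum 0 at index 3, swap -> [0, 18, 16, 15]
Pass 2: Select minimum 15 at index 3, swap -> [0, 15, 16, 18]


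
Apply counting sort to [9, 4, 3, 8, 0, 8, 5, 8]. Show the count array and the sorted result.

Count array: [1, 0, 0, 1, 1, 1, 0, 0, 3, 1]
(count[i] = number of elements equal to i)
Cumulative count: [1, 1, 1, 2, 3, 4, 4, 4, 7, 8]
Sorted: [0, 3, 4, 5, 8, 8, 8, 9]


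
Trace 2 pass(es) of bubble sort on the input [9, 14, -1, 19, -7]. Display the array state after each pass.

After pass 1: [9, -1, 14, -7, 19] (2 swaps)
After pass 2: [-1, 9, -7, 14, 19] (2 swaps)
Total swaps: 4


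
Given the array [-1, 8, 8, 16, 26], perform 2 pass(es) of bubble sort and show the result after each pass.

After pass 1: [-1, 8, 8, 16, 26] (0 swaps)
After pass 2: [-1, 8, 8, 16, 26] (0 swaps)
Total swaps: 0


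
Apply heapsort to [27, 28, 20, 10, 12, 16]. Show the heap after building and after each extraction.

Build heap: [28, 27, 20, 10, 12, 16]
Extract 28: [27, 16, 20, 10, 12, 28]
Extract 27: [20, 16, 12, 10, 27, 28]
Extract 20: [16, 10, 12, 20, 27, 28]
Extract 16: [12, 10, 16, 20, 27, 28]
Extract 12: [10, 12, 16, 20, 27, 28]


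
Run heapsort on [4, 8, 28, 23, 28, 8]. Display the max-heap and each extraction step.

Build heap: [28, 23, 28, 4, 8, 8]
Extract 28: [28, 23, 8, 4, 8, 28]
Extract 28: [23, 8, 8, 4, 28, 28]
Extract 23: [8, 4, 8, 23, 28, 28]
Extract 8: [8, 4, 8, 23, 28, 28]
Extract 8: [4, 8, 8, 23, 28, 28]


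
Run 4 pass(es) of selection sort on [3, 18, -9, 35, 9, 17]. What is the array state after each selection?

Pass 1: Select minimum -9 at index 2, swap -> [-9, 18, 3, 35, 9, 17]
Pass 2: Select minimum 3 at index 2, swap -> [-9, 3, 18, 35, 9, 17]
Pass 3: Select minimum 9 at index 4, swap -> [-9, 3, 9, 35, 18, 17]
Pass 4: Select minimum 17 at index 5, swap -> [-9, 3, 9, 17, 18, 35]


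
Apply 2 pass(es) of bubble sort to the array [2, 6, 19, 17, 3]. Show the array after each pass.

After pass 1: [2, 6, 17, 3, 19] (2 swaps)
After pass 2: [2, 6, 3, 17, 19] (1 swaps)
Total swaps: 3


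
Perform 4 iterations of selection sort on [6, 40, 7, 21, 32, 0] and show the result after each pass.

Pass 1: Select minimum 0 at index 5, swap -> [0, 40, 7, 21, 32, 6]
Pass 2: Select minimum 6 at index 5, swap -> [0, 6, 7, 21, 32, 40]
Pass 3: Select minimum 7 at index 2, swap -> [0, 6, 7, 21, 32, 40]
Pass 4: Select minimum 21 at index 3, swap -> [0, 6, 7, 21, 32, 40]


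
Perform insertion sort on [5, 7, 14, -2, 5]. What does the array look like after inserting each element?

First element 5 is already 'sorted'
Insert 7: shifted 0 elements -> [5, 7, 14, -2, 5]
Insert 14: shifted 0 elements -> [5, 7, 14, -2, 5]
Insert -2: shifted 3 elements -> [-2, 5, 7, 14, 5]
Insert 5: shifted 2 elements -> [-2, 5, 5, 7, 14]


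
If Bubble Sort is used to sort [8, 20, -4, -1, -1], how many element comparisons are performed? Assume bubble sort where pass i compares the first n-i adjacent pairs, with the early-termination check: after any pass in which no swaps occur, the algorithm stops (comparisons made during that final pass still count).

Pass 1: compare adjacent pairs (0,1)..(3,4) = 4 comparison(s), 3 swap(s) -> [8, -4, -1, -1, 20]
Pass 2: compare adjacent pairs (0,1)..(2,3) = 3 comparison(s), 3 swap(s) -> [-4, -1, -1, 8, 20]
Pass 3: compare adjacent pairs (0,1)..(1,2) = 2 comparison(s), 0 swap(s) -> [-4, -1, -1, 8, 20]
No swaps in this pass, so bubble sort stops here.
Total comparisons: 4 + 3 + 2 = 9


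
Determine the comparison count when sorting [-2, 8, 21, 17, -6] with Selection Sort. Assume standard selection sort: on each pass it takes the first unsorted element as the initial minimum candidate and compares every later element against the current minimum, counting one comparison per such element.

Pass 1: scan indices 1..4 for the minimum = 4 comparison(s); min is -6, place at index 0 -> [-6, 8, 21, 17, -2]
Pass 2: scan indices 2..4 for the minimum = 3 comparison(s); min is -2, place at index 1 -> [-6, -2, 21, 17, 8]
Pass 3: scan indices 3..4 for the minimum = 2 comparison(s); min is 8, place at index 2 -> [-6, -2, 8, 17, 21]
Pass 4: scan indices 4..4 for the minimum = 1 comparison(s); min is 17, place at index 3 -> [-6, -2, 8, 17, 21]
Selection sort always scans the whole unsorted suffix, so the count is (n-1) + (n-2) + ... + 1 = n(n-1)/2 = 5*4/2 = 10 regardless of the input order.
Total comparisons: 4 + 3 + 2 + 1 = 10


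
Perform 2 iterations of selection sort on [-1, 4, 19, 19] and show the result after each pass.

Pass 1: Select minimum -1 at index 0, swap -> [-1, 4, 19, 19]
Pass 2: Select minimum 4 at index 1, swap -> [-1, 4, 19, 19]


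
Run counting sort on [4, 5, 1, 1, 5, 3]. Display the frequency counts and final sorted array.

Count array: [0, 2, 0, 1, 1, 2]
(count[i] = number of elements equal to i)
Cumulative count: [0, 2, 2, 3, 4, 6]
Sorted: [1, 1, 3, 4, 5, 5]


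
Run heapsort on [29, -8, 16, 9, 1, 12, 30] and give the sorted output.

Build heap: [30, 9, 29, -8, 1, 12, 16]
Extract 30: [29, 9, 16, -8, 1, 12, 30]
Extract 29: [16, 9, 12, -8, 1, 29, 30]
Extract 16: [12, 9, 1, -8, 16, 29, 30]
Extract 12: [9, -8, 1, 12, 16, 29, 30]
Extract 9: [1, -8, 9, 12, 16, 29, 30]
Extract 1: [-8, 1, 9, 12, 16, 29, 30]


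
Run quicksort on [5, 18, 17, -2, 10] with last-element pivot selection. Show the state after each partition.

Partition 1: pivot=10 at index 2 -> [5, -2, 10, 18, 17]
Partition 2: pivot=-2 at index 0 -> [-2, 5, 10, 18, 17]
Partition 3: pivot=17 at index 3 -> [-2, 5, 10, 17, 18]


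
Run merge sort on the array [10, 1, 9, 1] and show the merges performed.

Divide and conquer:
  Merge [10] + [1] -> [1, 10]
  Merge [9] + [1] -> [1, 9]
  Merge [1, 10] + [1, 9] -> [1, 1, 9, 10]


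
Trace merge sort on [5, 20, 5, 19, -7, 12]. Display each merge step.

Divide and conquer:
  Merge [20] + [5] -> [5, 20]
  Merge [5] + [5, 20] -> [5, 5, 20]
  Merge [-7] + [12] -> [-7, 12]
  Merge [19] + [-7, 12] -> [-7, 12, 19]
  Merge [5, 5, 20] + [-7, 12, 19] -> [-7, 5, 5, 12, 19, 20]


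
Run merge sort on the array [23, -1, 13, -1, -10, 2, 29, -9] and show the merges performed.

Divide and conquer:
  Merge [23] + [-1] -> [-1, 23]
  Merge [13] + [-1] -> [-1, 13]
  Merge [-1, 23] + [-1, 13] -> [-1, -1, 13, 23]
  Merge [-10] + [2] -> [-10, 2]
  Merge [29] + [-9] -> [-9, 29]
  Merge [-10, 2] + [-9, 29] -> [-10, -9, 2, 29]
  Merge [-1, -1, 13, 23] + [-10, -9, 2, 29] -> [-10, -9, -1, -1, 2, 13, 23, 29]


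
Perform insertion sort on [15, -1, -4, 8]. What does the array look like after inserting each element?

First element 15 is already 'sorted'
Insert -1: shifted 1 elements -> [-1, 15, -4, 8]
Insert -4: shifted 2 elements -> [-4, -1, 15, 8]
Insert 8: shifted 1 elements -> [-4, -1, 8, 15]


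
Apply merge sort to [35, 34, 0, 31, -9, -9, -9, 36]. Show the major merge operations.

Divide and conquer:
  Merge [35] + [34] -> [34, 35]
  Merge [0] + [31] -> [0, 31]
  Merge [34, 35] + [0, 31] -> [0, 31, 34, 35]
  Merge [-9] + [-9] -> [-9, -9]
  Merge [-9] + [36] -> [-9, 36]
  Merge [-9, -9] + [-9, 36] -> [-9, -9, -9, 36]
  Merge [0, 31, 34, 35] + [-9, -9, -9, 36] -> [-9, -9, -9, 0, 31, 34, 35, 36]


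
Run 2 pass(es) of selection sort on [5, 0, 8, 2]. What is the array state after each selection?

Pass 1: Select minimum 0 at index 1, swap -> [0, 5, 8, 2]
Pass 2: Select minimum 2 at index 3, swap -> [0, 2, 8, 5]


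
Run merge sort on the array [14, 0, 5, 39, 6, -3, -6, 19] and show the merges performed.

Divide and conquer:
  Merge [14] + [0] -> [0, 14]
  Merge [5] + [39] -> [5, 39]
  Merge [0, 14] + [5, 39] -> [0, 5, 14, 39]
  Merge [6] + [-3] -> [-3, 6]
  Merge [-6] + [19] -> [-6, 19]
  Merge [-3, 6] + [-6, 19] -> [-6, -3, 6, 19]
  Merge [0, 5, 14, 39] + [-6, -3, 6, 19] -> [-6, -3, 0, 5, 6, 14, 19, 39]


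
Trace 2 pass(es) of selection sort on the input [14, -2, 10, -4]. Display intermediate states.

Pass 1: Select minimum -4 at index 3, swap -> [-4, -2, 10, 14]
Pass 2: Select minimum -2 at index 1, swap -> [-4, -2, 10, 14]


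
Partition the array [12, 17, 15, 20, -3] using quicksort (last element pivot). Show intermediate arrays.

Partition 1: pivot=-3 at index 0 -> [-3, 17, 15, 20, 12]
Partition 2: pivot=12 at index 1 -> [-3, 12, 15, 20, 17]
Partition 3: pivot=17 at index 3 -> [-3, 12, 15, 17, 20]


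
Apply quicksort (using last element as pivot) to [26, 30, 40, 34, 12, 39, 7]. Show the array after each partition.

Partition 1: pivot=7 at index 0 -> [7, 30, 40, 34, 12, 39, 26]
Partition 2: pivot=26 at index 2 -> [7, 12, 26, 34, 30, 39, 40]
Partition 3: pivot=40 at index 6 -> [7, 12, 26, 34, 30, 39, 40]
Partition 4: pivot=39 at index 5 -> [7, 12, 26, 34, 30, 39, 40]
Partition 5: pivot=30 at index 3 -> [7, 12, 26, 30, 34, 39, 40]


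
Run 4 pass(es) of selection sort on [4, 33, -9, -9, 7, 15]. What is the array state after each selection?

Pass 1: Select minimum -9 at index 2, swap -> [-9, 33, 4, -9, 7, 15]
Pass 2: Select minimum -9 at index 3, swap -> [-9, -9, 4, 33, 7, 15]
Pass 3: Select minimum 4 at index 2, swap -> [-9, -9, 4, 33, 7, 15]
Pass 4: Select minimum 7 at index 4, swap -> [-9, -9, 4, 7, 33, 15]


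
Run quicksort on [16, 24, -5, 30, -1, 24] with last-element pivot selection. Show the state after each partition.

Partition 1: pivot=24 at index 4 -> [16, 24, -5, -1, 24, 30]
Partition 2: pivot=-1 at index 1 -> [-5, -1, 16, 24, 24, 30]
Partition 3: pivot=24 at index 3 -> [-5, -1, 16, 24, 24, 30]


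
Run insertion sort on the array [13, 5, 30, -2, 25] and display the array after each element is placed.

First element 13 is already 'sorted'
Insert 5: shifted 1 elements -> [5, 13, 30, -2, 25]
Insert 30: shifted 0 elements -> [5, 13, 30, -2, 25]
Insert -2: shifted 3 elements -> [-2, 5, 13, 30, 25]
Insert 25: shifted 1 elements -> [-2, 5, 13, 25, 30]


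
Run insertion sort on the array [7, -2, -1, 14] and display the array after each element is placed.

First element 7 is already 'sorted'
Insert -2: shifted 1 elements -> [-2, 7, -1, 14]
Insert -1: shifted 1 elements -> [-2, -1, 7, 14]
Insert 14: shifted 0 elements -> [-2, -1, 7, 14]


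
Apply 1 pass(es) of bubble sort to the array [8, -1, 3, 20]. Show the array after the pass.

After pass 1: [-1, 3, 8, 20] (2 swaps)
Total swaps: 2


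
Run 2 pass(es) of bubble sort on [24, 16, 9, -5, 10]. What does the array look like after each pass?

After pass 1: [16, 9, -5, 10, 24] (4 swaps)
After pass 2: [9, -5, 10, 16, 24] (3 swaps)
Total swaps: 7


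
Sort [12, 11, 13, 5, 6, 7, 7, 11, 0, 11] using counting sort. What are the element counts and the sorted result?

Count array: [1, 0, 0, 0, 0, 1, 1, 2, 0, 0, 0, 3, 1, 1]
(count[i] = number of elements equal to i)
Cumulative count: [1, 1, 1, 1, 1, 2, 3, 5, 5, 5, 5, 8, 9, 10]
Sorted: [0, 5, 6, 7, 7, 11, 11, 11, 12, 13]


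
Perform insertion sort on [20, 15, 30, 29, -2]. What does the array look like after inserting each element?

First element 20 is already 'sorted'
Insert 15: shifted 1 elements -> [15, 20, 30, 29, -2]
Insert 30: shifted 0 elements -> [15, 20, 30, 29, -2]
Insert 29: shifted 1 elements -> [15, 20, 29, 30, -2]
Insert -2: shifted 4 elements -> [-2, 15, 20, 29, 30]


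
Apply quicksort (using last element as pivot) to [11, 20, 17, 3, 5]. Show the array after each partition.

Partition 1: pivot=5 at index 1 -> [3, 5, 17, 11, 20]
Partition 2: pivot=20 at index 4 -> [3, 5, 17, 11, 20]
Partition 3: pivot=11 at index 2 -> [3, 5, 11, 17, 20]


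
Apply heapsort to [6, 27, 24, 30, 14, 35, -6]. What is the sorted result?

Build heap: [35, 30, 24, 27, 14, 6, -6]
Extract 35: [30, 27, 24, -6, 14, 6, 35]
Extract 30: [27, 14, 24, -6, 6, 30, 35]
Extract 27: [24, 14, 6, -6, 27, 30, 35]
Extract 24: [14, -6, 6, 24, 27, 30, 35]
Extract 14: [6, -6, 14, 24, 27, 30, 35]
Extract 6: [-6, 6, 14, 24, 27, 30, 35]


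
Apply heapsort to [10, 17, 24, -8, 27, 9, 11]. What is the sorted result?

Build heap: [27, 17, 24, -8, 10, 9, 11]
Extract 27: [24, 17, 11, -8, 10, 9, 27]
Extract 24: [17, 10, 11, -8, 9, 24, 27]
Extract 17: [11, 10, 9, -8, 17, 24, 27]
Extract 11: [10, -8, 9, 11, 17, 24, 27]
Extract 10: [9, -8, 10, 11, 17, 24, 27]
Extract 9: [-8, 9, 10, 11, 17, 24, 27]


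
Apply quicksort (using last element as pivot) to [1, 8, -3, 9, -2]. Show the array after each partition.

Partition 1: pivot=-2 at index 1 -> [-3, -2, 1, 9, 8]
Partition 2: pivot=8 at index 3 -> [-3, -2, 1, 8, 9]


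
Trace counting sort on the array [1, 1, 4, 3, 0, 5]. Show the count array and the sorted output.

Count array: [1, 2, 0, 1, 1, 1]
(count[i] = number of elements equal to i)
Cumulative count: [1, 3, 3, 4, 5, 6]
Sorted: [0, 1, 1, 3, 4, 5]


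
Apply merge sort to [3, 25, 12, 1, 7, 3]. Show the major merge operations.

Divide and conquer:
  Merge [25] + [12] -> [12, 25]
  Merge [3] + [12, 25] -> [3, 12, 25]
  Merge [7] + [3] -> [3, 7]
  Merge [1] + [3, 7] -> [1, 3, 7]
  Merge [3, 12, 25] + [1, 3, 7] -> [1, 3, 3, 7, 12, 25]


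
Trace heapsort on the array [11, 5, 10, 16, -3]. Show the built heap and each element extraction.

Build heap: [16, 11, 10, 5, -3]
Extract 16: [11, 5, 10, -3, 16]
Extract 11: [10, 5, -3, 11, 16]
Extract 10: [5, -3, 10, 11, 16]
Extract 5: [-3, 5, 10, 11, 16]


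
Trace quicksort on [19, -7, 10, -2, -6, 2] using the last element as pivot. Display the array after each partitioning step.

Partition 1: pivot=2 at index 3 -> [-7, -2, -6, 2, 10, 19]
Partition 2: pivot=-6 at index 1 -> [-7, -6, -2, 2, 10, 19]
Partition 3: pivot=19 at index 5 -> [-7, -6, -2, 2, 10, 19]


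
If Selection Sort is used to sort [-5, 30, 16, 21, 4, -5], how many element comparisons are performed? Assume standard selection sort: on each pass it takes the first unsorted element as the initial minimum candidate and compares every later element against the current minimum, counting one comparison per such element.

Pass 1: scan indices 1..5 for the minimum = 5 comparison(s); min is -5, place at index 0 -> [-5, 30, 16, 21, 4, -5]
Pass 2: scan indices 2..5 for the minimum = 4 comparison(s); min is -5, place at index 1 -> [-5, -5, 16, 21, 4, 30]
Pass 3: scan indices 3..5 for the minimum = 3 comparison(s); min is 4, place at index 2 -> [-5, -5, 4, 21, 16, 30]
Pass 4: scan indices 4..5 for the minimum = 2 comparison(s); min is 16, place at index 3 -> [-5, -5, 4, 16, 21, 30]
Pass 5: scan indices 5..5 for the minimum = 1 comparison(s); min is 21, place at index 4 -> [-5, -5, 4, 16, 21, 30]
Selection sort always scans the whole unsorted suffix, so the count is (n-1) + (n-2) + ... + 1 = n(n-1)/2 = 6*5/2 = 15 regardless of the input order.
Total comparisons: 5 + 4 + 3 + 2 + 1 = 15


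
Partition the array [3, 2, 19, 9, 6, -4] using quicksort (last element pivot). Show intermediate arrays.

Partition 1: pivot=-4 at index 0 -> [-4, 2, 19, 9, 6, 3]
Partition 2: pivot=3 at index 2 -> [-4, 2, 3, 9, 6, 19]
Partition 3: pivot=19 at index 5 -> [-4, 2, 3, 9, 6, 19]
Partition 4: pivot=6 at index 3 -> [-4, 2, 3, 6, 9, 19]


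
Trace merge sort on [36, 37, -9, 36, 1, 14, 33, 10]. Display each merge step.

Divide and conquer:
  Merge [36] + [37] -> [36, 37]
  Merge [-9] + [36] -> [-9, 36]
  Merge [36, 37] + [-9, 36] -> [-9, 36, 36, 37]
  Merge [1] + [14] -> [1, 14]
  Merge [33] + [10] -> [10, 33]
  Merge [1, 14] + [10, 33] -> [1, 10, 14, 33]
  Merge [-9, 36, 36, 37] + [1, 10, 14, 33] -> [-9, 1, 10, 14, 33, 36, 36, 37]


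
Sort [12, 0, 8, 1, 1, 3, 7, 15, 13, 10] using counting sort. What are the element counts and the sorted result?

Count array: [1, 2, 0, 1, 0, 0, 0, 1, 1, 0, 1, 0, 1, 1, 0, 1]
(count[i] = number of elements equal to i)
Cumulative count: [1, 3, 3, 4, 4, 4, 4, 5, 6, 6, 7, 7, 8, 9, 9, 10]
Sorted: [0, 1, 1, 3, 7, 8, 10, 12, 13, 15]


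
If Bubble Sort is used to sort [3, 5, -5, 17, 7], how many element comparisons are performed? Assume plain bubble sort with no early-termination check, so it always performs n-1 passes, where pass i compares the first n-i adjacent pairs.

Pass 1: compare adjacent pairs (0,1)..(3,4) = 4 comparison(s), 2 swap(s) -> [3, -5, 5, 7, 17]
Pass 2: compare adjacent pairs (0,1)..(2,3) = 3 comparison(s), 1 swap(s) -> [-5, 3, 5, 7, 17]
Pass 3: compare adjacent pairs (0,1)..(1,2) = 2 comparison(s), 0 swap(s) -> [-5, 3, 5, 7, 17]
Pass 4: compare adjacent pairs (0,1)..(0,1) = 1 comparison(s), 0 swap(s) -> [-5, 3, 5, 7, 17]
Total comparisons: 4 + 3 + 2 + 1 = 10


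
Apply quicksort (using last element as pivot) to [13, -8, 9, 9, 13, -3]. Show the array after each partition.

Partition 1: pivot=-3 at index 1 -> [-8, -3, 9, 9, 13, 13]
Partition 2: pivot=13 at index 5 -> [-8, -3, 9, 9, 13, 13]
Partition 3: pivot=13 at index 4 -> [-8, -3, 9, 9, 13, 13]
Partition 4: pivot=9 at index 3 -> [-8, -3, 9, 9, 13, 13]


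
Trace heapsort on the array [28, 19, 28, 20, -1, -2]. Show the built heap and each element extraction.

Build heap: [28, 20, 28, 19, -1, -2]
Extract 28: [28, 20, -2, 19, -1, 28]
Extract 28: [20, 19, -2, -1, 28, 28]
Extract 20: [19, -1, -2, 20, 28, 28]
Extract 19: [-1, -2, 19, 20, 28, 28]
Extract -1: [-2, -1, 19, 20, 28, 28]


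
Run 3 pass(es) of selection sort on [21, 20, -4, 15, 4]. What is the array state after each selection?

Pass 1: Select minimum -4 at index 2, swap -> [-4, 20, 21, 15, 4]
Pass 2: Select minimum 4 at index 4, swap -> [-4, 4, 21, 15, 20]
Pass 3: Select minimum 15 at index 3, swap -> [-4, 4, 15, 21, 20]


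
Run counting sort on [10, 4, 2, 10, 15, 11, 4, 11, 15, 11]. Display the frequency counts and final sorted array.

Count array: [0, 0, 1, 0, 2, 0, 0, 0, 0, 0, 2, 3, 0, 0, 0, 2]
(count[i] = number of elements equal to i)
Cumulative count: [0, 0, 1, 1, 3, 3, 3, 3, 3, 3, 5, 8, 8, 8, 8, 10]
Sorted: [2, 4, 4, 10, 10, 11, 11, 11, 15, 15]


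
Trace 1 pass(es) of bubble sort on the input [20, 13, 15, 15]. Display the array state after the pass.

After pass 1: [13, 15, 15, 20] (3 swaps)
Total swaps: 3


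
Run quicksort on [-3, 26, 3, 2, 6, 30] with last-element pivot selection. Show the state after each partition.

Partition 1: pivot=30 at index 5 -> [-3, 26, 3, 2, 6, 30]
Partition 2: pivot=6 at index 3 -> [-3, 3, 2, 6, 26, 30]
Partition 3: pivot=2 at index 1 -> [-3, 2, 3, 6, 26, 30]


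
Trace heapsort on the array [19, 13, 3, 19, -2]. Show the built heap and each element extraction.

Build heap: [19, 19, 3, 13, -2]
Extract 19: [19, 13, 3, -2, 19]
Extract 19: [13, -2, 3, 19, 19]
Extract 13: [3, -2, 13, 19, 19]
Extract 3: [-2, 3, 13, 19, 19]
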